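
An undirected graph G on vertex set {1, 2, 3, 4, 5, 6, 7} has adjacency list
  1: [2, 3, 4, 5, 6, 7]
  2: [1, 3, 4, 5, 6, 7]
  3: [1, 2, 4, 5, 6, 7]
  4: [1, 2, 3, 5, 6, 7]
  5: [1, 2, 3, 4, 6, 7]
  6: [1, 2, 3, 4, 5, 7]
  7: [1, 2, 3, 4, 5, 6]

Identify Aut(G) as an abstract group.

All 7 vertices are pairwise adjacent: G = K_7. Every bijection on the vertex set is an automorphism of K_7; hence Aut(K_7) ≅ S_7, order 5040.

S_7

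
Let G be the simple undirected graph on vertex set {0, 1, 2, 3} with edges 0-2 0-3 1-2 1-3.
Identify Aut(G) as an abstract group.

G is 2-regular and connected on 4 vertices, i.e. the cycle C_4. The automorphisms of the 4-cycle are exactly the symmetries of a regular 4-gon: the dihedral group D_4, |D_4| = 8.

D_4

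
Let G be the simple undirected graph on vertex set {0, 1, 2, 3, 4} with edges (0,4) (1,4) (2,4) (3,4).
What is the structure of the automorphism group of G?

S_4

Vertex 4 has degree 4 and every other vertex has degree 1, so G is the star K_{1,4} with centre 4. Any automorphism fixes the centre and permutes the 4 leaves freely, so Aut(G) ≅ S_4 of order 4! = 24.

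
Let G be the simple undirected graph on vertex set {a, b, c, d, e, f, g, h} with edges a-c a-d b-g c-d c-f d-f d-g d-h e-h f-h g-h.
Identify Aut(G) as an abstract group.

1

Degrees alone do not determine every vertex (e.g. b and e both have degree 1), but their neighbour-degree multisets differ: N(b) has degrees [3] while N(e) has degrees [4]. Repeating this refinement separates all vertices, so the only automorphism is the identity.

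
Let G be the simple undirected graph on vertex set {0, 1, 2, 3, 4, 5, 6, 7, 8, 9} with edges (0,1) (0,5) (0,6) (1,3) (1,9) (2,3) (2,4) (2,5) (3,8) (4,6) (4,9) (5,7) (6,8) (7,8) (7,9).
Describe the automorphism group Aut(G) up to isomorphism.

S_5

G is 3-regular on 10 vertices with no triangles and no 4-cycles (girth 5): this is the Petersen graph. It is a classical fact that the Petersen graph has automorphism group S_5 (order 120), arising from its description as the Kneser graph K(5,2).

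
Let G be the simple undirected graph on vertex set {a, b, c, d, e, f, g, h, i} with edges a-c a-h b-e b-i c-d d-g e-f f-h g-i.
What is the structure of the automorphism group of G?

Every vertex has degree 2 and the graph is connected, so G is the 9-cycle C_9. The automorphisms of the 9-cycle are exactly the symmetries of a regular 9-gon: the dihedral group D_9, |D_9| = 18.

the dihedral group of order 18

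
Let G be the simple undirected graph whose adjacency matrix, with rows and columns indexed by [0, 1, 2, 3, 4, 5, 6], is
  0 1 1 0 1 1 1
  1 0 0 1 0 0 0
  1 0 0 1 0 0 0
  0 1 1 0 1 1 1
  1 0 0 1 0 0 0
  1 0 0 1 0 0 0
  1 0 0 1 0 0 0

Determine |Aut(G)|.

240

The vertices split by degree into {0, 3} (degree 5) and {1, 2, 4, 5, 6} (degree 2); every edge runs between the two parts, so G is the complete bipartite graph K_{2,5}. The parts have unequal sizes, so no automorphism swaps them; each part is permuted independently, giving S_5 × S_2 of order 5!·2! = 240.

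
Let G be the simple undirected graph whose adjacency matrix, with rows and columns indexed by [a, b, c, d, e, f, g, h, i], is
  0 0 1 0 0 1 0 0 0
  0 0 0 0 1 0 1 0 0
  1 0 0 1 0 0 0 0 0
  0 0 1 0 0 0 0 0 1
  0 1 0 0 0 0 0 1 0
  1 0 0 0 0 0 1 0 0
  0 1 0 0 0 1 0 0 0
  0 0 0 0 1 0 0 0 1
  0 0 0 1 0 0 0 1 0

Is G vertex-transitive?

Yes

Every vertex has degree 2 and the graph is connected, so G is the 9-cycle C_9. The automorphisms of the 9-cycle are exactly the symmetries of a regular 9-gon: the dihedral group D_9, |D_9| = 18. This group acts transitively on the 9 vertices.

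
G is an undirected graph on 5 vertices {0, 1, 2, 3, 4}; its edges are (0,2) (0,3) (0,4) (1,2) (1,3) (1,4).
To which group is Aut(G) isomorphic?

S_3 × S_2

The vertices split by degree into {0, 1} (degree 3) and {2, 3, 4} (degree 2); every edge runs between the two parts, so G is the complete bipartite graph K_{2,3}. Automorphisms preserve the bipartition setwise (since the parts differ in size) and act as S_3 × S_2 within it; |Aut| = 12.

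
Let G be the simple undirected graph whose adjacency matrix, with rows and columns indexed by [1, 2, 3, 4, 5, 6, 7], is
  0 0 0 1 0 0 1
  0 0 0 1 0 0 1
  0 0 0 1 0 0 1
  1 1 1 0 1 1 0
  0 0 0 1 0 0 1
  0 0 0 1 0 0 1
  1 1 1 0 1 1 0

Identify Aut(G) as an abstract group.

The vertices split by degree into {4, 7} (degree 5) and {1, 2, 3, 5, 6} (degree 2); every edge runs between the two parts, so G is the complete bipartite graph K_{2,5}. Automorphisms preserve the bipartition setwise (since the parts differ in size) and act as S_2 × S_5 within it; |Aut| = 240.

S_2 × S_5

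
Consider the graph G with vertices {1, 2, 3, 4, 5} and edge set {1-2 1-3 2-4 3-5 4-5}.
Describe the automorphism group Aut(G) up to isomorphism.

the dihedral group of order 10

Every vertex has degree 2 and the graph is connected, so G is the 5-cycle C_5. The automorphisms of the 5-cycle are exactly the symmetries of a regular 5-gon: the dihedral group D_5, |D_5| = 10.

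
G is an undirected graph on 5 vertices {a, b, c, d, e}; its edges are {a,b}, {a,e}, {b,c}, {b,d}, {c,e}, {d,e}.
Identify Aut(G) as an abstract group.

S_2 × S_3

The vertices split by degree into {b, e} (degree 3) and {a, c, d} (degree 2); every edge runs between the two parts, so G is the complete bipartite graph K_{2,3}. The parts have unequal sizes, so no automorphism swaps them; each part is permuted independently, giving S_2 × S_3 of order 2!·3! = 12.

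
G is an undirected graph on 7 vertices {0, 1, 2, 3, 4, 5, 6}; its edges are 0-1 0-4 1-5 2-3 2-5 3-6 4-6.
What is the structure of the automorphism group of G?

Every vertex has degree 2 and the graph is connected, so G is the 7-cycle C_7. C_7 has 7 rotations and 7 reflections, so Aut(C_7) ≅ D_7 of order 14.

D_7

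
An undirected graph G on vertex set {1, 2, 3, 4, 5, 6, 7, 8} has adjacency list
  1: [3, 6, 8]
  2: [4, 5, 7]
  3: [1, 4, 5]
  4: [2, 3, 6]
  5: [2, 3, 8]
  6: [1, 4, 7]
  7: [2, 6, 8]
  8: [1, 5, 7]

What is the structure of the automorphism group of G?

G is 3-regular and bipartite on 2^3 = 8 vertices with girth 4; it is the hypercube graph Q_3. The symmetry group of the 3-cube is the hyperoctahedral group B_3 = Z_2 ≀ S_3, of order 2^3·3! = 48.

the hyperoctahedral group B_3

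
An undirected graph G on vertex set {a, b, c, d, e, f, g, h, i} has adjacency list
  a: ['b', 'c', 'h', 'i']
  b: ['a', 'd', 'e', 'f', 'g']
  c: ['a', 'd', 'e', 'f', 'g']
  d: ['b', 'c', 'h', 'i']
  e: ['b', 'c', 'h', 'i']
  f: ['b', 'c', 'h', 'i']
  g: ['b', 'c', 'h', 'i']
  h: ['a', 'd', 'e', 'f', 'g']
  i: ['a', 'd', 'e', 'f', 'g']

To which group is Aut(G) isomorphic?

The vertices split by degree into {b, c, h, i} (degree 5) and {a, d, e, f, g} (degree 4); every edge runs between the two parts, so G is the complete bipartite graph K_{4,5}. Automorphisms preserve the bipartition setwise (since the parts differ in size) and act as S_4 × S_5 within it; |Aut| = 2880.

S_4 × S_5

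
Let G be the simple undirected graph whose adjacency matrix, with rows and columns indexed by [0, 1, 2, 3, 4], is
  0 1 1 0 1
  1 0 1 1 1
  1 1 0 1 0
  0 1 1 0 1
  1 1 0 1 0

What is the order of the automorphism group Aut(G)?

8

Vertex 1 is the unique vertex of degree 4; the remaining 4 vertices each have degree 3 and induce a cycle, so G is the wheel on 5 vertices with hub 1. Every automorphism fixes the hub and acts on the rim 4-cycle, so Aut(G) ≅ Aut(C_4) = D_4 of order 8.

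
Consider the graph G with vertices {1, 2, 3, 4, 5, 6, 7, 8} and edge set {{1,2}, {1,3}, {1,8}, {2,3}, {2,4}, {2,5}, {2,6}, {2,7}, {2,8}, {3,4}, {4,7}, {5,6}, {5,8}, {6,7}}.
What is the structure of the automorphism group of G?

Vertex 2 is the unique vertex of degree 7; the remaining 7 vertices each have degree 3 and induce a cycle, so G is the wheel on 8 vertices with hub 2. With the hub fixed, the remaining symmetry is that of the rim cycle C_7, giving the dihedral group D_7.

the dihedral group of order 14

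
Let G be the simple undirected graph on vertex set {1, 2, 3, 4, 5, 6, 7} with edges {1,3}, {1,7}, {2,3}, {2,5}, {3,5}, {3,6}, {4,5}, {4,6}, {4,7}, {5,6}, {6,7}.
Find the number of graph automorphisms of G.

1

Degrees alone do not determine every vertex (e.g. 1 and 2 both have degree 2), but their neighbour-degree multisets differ: N(1) has degrees [3, 4] while N(2) has degrees [4, 4]. Repeating this refinement separates all vertices, so the only automorphism is the identity.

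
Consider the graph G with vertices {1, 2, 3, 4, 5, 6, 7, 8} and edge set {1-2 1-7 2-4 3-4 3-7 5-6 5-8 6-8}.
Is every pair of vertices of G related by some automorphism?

G has two connected components, {1, 2, 3, 4, 7} and {5, 6, 8}; each is 2-regular, so G = C_5 ⊔ C_3. The orbit of 1 under Aut(G) is {1, 2, 3, 4, 7}, which does not contain 5, so G is not vertex-transitive.

No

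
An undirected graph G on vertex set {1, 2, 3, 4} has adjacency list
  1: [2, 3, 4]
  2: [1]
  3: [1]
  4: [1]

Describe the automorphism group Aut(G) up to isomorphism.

Vertex 1 has degree 3 and every other vertex has degree 1, so G is the star K_{1,3} with centre 1. Any automorphism fixes the centre and permutes the 3 leaves freely, so Aut(G) ≅ S_3 of order 3! = 6.

S_3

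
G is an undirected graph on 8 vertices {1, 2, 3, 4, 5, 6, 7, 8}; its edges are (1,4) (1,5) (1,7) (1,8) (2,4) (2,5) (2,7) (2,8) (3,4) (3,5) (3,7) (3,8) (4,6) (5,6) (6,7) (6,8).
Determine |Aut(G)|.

G is 4-regular and bipartite with parts {4, 5, 7, 8} and {1, 2, 3, 6} (each part is independent and every cross-pair is an edge), so G = K_{4,4}. Each part can be permuted independently (S_4 × S_4) and the two equal-size parts can also be swapped, giving (S_4 × S_4) ⋊ Z_2 of order 2·(4!)² = 1152.

1152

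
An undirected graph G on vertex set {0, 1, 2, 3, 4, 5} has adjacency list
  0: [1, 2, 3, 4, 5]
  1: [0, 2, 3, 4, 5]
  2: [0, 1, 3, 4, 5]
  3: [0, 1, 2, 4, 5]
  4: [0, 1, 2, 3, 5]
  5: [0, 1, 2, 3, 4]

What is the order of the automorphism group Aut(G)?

Every vertex has degree 5, so G is the complete graph K_6. Every bijection on the vertex set is an automorphism of K_6; hence Aut(K_6) ≅ S_6, order 720.

720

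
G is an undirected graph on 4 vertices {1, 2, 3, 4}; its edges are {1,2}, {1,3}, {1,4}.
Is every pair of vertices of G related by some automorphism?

Vertex 1 is the only vertex of degree 3, so every automorphism fixes it; G is not vertex-transitive.

No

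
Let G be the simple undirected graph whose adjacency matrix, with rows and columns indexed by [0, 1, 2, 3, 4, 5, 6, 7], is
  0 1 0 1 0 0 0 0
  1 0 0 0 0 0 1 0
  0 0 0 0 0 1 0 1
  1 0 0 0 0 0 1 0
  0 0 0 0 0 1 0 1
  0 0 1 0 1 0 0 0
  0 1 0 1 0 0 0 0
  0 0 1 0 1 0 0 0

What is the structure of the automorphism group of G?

G has two connected components, {0, 1, 3, 6} and {2, 4, 5, 7}; each is 2-regular, so G = C_4 ⊔ C_4. Aut of a disjoint union of two copies of C_4 is the wreath product D_4 ≀ Z_2, of order 2·8² = 128.

(D_4 × D_4) ⋊ Z_2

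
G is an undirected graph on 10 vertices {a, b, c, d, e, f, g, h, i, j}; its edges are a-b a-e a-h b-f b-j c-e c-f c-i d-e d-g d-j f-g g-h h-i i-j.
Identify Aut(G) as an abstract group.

G is 3-regular on 10 vertices with no triangles and no 4-cycles (girth 5): this is the Petersen graph. Viewing the Petersen graph as the Kneser graph K(5,2) — vertices are 2-subsets of {1,…,5}, edges join disjoint pairs — its automorphisms are exactly the permutations of the 5-element set, so Aut ≅ S_5 of order 120.

the symmetric group S_5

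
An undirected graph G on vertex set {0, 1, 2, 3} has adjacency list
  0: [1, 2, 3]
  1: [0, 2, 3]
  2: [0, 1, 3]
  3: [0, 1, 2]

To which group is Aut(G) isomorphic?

Every vertex has degree 3, so G is the complete graph K_4. Every bijection on the vertex set is an automorphism of K_4; hence Aut(K_4) ≅ S_4, order 24.

the symmetric group on 4 letters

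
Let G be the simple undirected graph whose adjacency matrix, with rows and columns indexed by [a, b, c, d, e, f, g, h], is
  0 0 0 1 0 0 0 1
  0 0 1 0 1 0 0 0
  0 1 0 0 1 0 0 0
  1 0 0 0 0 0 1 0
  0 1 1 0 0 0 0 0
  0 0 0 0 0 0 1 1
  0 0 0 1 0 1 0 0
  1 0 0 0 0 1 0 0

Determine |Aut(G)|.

G has two connected components, {a, d, f, g, h} and {b, c, e}; each is 2-regular, so G = C_5 ⊔ C_3. The components are non-isomorphic (different sizes), so Aut(G) = Aut(C_5) × Aut(C_3) = D_5 × D_3 of order 10·6 = 60.

60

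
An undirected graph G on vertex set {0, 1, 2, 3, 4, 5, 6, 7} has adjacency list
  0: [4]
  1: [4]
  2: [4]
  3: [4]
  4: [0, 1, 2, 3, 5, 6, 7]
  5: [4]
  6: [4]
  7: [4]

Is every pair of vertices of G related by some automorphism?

Vertex 4 is the only vertex of degree 7, so every automorphism fixes it; G is not vertex-transitive.

No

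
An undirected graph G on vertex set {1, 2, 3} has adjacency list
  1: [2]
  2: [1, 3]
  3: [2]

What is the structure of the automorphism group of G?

the cyclic group of order 2

The degree sequence is [1, 2, 1]; the two degree-1 vertices 1 and 3 are the ends of a path, so G = P_3. The only nontrivial automorphism of a path is the end-to-end reflection, so Aut(G) ≅ Z_2.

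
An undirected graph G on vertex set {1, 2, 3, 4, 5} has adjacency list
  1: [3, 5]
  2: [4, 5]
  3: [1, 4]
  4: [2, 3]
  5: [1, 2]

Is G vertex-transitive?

Yes

G is 2-regular and connected on 5 vertices, i.e. the cycle C_5. C_5 has 5 rotations and 5 reflections, so Aut(C_5) ≅ D_5 of order 10. Under this action every vertex can be carried to every other, so G is vertex-transitive.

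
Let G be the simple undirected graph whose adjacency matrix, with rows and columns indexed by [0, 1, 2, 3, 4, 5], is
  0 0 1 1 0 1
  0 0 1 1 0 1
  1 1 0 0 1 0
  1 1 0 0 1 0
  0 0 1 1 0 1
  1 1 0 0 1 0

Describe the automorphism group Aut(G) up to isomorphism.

G is 3-regular and bipartite with parts {2, 3, 5} and {0, 1, 4} (each part is independent and every cross-pair is an edge), so G = K_{3,3}. Aut(K_{3,3}) is the wreath product S_3 ≀ Z_2: permute within each part, then optionally swap the parts; |Aut| = 2·(3!)² = 72.

(S_3 × S_3) ⋊ Z_2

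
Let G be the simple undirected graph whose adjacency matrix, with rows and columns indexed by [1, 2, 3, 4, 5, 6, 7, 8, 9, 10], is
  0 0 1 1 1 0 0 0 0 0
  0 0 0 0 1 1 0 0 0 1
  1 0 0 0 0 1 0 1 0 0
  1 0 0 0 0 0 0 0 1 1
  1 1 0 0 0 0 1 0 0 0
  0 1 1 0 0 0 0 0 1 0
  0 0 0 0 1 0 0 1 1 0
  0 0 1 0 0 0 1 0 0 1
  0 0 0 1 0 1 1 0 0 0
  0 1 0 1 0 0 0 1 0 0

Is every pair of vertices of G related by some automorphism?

G is 3-regular on 10 vertices with no triangles and no 4-cycles (girth 5): this is the Petersen graph. It is a classical fact that the Petersen graph has automorphism group S_5 (order 120), arising from its description as the Kneser graph K(5,2). Under this action every vertex can be carried to every other, so G is vertex-transitive.

Yes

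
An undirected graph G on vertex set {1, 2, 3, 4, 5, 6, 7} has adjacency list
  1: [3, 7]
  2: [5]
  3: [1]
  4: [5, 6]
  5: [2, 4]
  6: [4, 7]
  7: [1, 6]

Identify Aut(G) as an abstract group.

The degree sequence is [2, 1, 1, 2, 2, 2, 2]; the two degree-1 vertices 2 and 3 are the ends of a path, so G = P_7. A path has exactly one nontrivial symmetry — reversal — giving Aut(G) of order 2.

Z_2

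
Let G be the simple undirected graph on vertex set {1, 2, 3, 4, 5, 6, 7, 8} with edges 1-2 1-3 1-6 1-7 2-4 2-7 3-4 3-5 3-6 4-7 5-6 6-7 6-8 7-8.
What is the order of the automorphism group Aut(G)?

1

The degree sequence is [4, 3, 4, 3, 2, 5, 5, 2]. Checking the degree-preserving permutations of the vertex set shows that none except the identity preserves every edge, so Aut(G) is trivial.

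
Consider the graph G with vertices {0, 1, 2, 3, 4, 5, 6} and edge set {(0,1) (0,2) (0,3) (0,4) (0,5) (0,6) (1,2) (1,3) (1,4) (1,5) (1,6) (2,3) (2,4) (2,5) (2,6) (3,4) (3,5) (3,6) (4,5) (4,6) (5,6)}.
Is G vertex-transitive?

Every vertex has degree 6, so G is the complete graph K_7. Any permutation of the 7 vertices preserves K_7, so Aut(K_7) = S_7 of order 7! = 5040. Under this action every vertex can be carried to every other, so G is vertex-transitive.

Yes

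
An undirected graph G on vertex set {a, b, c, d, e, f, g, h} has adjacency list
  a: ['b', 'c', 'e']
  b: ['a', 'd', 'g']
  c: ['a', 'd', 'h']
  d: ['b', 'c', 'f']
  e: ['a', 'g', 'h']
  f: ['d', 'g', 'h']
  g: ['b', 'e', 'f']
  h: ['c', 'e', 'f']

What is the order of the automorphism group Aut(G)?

48

G is 3-regular and bipartite on 2^3 = 8 vertices with girth 4; it is the hypercube graph Q_3. Aut(Q_3) consists of the signed permutations of the 3 coordinate axes: 3! permutations times 2^3 sign flips, so |Aut| = 2^3·3! = 48.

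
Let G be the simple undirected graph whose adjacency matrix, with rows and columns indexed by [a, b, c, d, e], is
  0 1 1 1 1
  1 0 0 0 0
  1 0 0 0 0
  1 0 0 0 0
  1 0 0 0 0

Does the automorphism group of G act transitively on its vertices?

Vertex a is the only vertex of degree 4, so every automorphism fixes it; G is not vertex-transitive.

No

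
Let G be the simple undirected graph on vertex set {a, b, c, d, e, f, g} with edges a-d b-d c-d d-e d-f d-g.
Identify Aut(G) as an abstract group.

Vertex d has degree 6 and every other vertex has degree 1, so G is the star K_{1,6} with centre d. Any automorphism fixes the centre and permutes the 6 leaves freely, so Aut(G) ≅ S_6 of order 6! = 720.

S_6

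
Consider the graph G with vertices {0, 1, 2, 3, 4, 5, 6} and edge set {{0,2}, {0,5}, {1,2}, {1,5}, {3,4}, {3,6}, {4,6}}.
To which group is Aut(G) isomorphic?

D_3 × D_4

G has two connected components, {0, 1, 2, 5} and {3, 4, 6}; each is 2-regular, so G = C_4 ⊔ C_3. No automorphism exchanges components of different sizes, hence Aut(G) is the direct product D_3 × D_4, order 48.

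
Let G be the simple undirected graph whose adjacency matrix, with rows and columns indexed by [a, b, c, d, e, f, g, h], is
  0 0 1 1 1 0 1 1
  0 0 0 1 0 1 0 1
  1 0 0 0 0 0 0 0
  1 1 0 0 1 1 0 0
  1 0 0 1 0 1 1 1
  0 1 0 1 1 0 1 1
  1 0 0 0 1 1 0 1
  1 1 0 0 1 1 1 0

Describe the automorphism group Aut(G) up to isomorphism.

{e}

Degrees alone do not determine every vertex (e.g. a and e both have degree 5), but their neighbour-degree multisets differ: N(a) has degrees [1, 4, 4, 5, 5] while N(e) has degrees [4, 4, 5, 5, 5]. Repeating this refinement separates all vertices, so the only automorphism is the identity.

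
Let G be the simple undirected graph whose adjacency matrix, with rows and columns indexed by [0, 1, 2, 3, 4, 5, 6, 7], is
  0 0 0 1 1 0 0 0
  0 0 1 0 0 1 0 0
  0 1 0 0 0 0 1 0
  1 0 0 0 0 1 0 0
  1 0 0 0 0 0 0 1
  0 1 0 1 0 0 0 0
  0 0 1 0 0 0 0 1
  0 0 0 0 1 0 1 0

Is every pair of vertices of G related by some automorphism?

Every vertex has degree 2 and the graph is connected, so G is the 8-cycle C_8. C_8 has 8 rotations and 8 reflections, so Aut(C_8) ≅ D_8 of order 16. Under this action every vertex can be carried to every other, so G is vertex-transitive.

Yes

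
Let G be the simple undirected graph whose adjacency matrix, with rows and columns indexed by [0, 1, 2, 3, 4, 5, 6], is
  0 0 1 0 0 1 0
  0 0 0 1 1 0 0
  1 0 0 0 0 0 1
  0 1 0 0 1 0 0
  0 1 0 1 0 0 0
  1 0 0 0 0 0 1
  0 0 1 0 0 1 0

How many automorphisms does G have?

G has two connected components, {0, 2, 5, 6} and {1, 3, 4}; each is 2-regular, so G = C_4 ⊔ C_3. No automorphism exchanges components of different sizes, hence Aut(G) is the direct product D_3 × D_4, order 48.

48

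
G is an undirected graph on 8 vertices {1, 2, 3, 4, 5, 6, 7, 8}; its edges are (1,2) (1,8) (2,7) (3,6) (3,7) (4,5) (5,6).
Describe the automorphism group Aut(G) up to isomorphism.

The degree sequence is [2, 2, 2, 1, 2, 2, 2, 1]; the two degree-1 vertices 4 and 8 are the ends of a path, so G = P_8. A path has exactly one nontrivial symmetry — reversal — giving Aut(G) of order 2.

Z_2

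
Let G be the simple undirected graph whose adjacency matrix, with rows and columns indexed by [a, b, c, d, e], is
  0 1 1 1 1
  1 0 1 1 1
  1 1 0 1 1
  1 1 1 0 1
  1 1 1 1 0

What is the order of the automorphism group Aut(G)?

120

All 5 vertices are pairwise adjacent: G = K_5. Every bijection on the vertex set is an automorphism of K_5; hence Aut(K_5) ≅ S_5, order 120.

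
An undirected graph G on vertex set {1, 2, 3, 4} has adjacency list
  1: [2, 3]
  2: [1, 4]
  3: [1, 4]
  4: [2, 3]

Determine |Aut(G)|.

8

G is 2-regular and bipartite on 2^2 = 4 vertices with girth 4; it is the hypercube graph Q_2. The symmetry group of the 2-cube is the hyperoctahedral group B_2 = Z_2 ≀ S_2, of order 2^2·2! = 8.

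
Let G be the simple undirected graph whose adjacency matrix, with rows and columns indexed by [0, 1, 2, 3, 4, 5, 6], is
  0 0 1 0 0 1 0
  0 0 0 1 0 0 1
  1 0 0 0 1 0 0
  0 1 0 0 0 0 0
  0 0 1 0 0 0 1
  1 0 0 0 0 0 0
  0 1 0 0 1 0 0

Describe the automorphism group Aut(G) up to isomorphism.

C_2

The degree sequence is [2, 2, 2, 1, 2, 1, 2]; the two degree-1 vertices 3 and 5 are the ends of a path, so G = P_7. The only nontrivial automorphism of a path is the end-to-end reflection, so Aut(G) ≅ Z_2.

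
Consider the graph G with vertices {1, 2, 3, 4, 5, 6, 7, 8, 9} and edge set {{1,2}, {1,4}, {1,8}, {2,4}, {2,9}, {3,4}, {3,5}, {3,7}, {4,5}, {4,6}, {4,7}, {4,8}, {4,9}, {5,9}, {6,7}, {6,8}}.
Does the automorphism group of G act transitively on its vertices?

Vertex 4 is the only vertex of degree 8, so every automorphism fixes it; G is not vertex-transitive.

No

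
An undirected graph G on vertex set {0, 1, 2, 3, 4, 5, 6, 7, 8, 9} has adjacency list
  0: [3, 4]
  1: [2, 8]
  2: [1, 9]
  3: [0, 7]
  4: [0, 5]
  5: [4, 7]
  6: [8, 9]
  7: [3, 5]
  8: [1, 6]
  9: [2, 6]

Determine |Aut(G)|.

200

G has two connected components, {1, 2, 6, 8, 9} and {0, 3, 4, 5, 7}; each is 2-regular, so G = C_5 ⊔ C_5. With two isomorphic components, Aut(G) = Aut(C_5) ≀ S_2 = (D_5 × D_5) ⋊ Z_2: permute each cycle by D_5, then optionally swap the two cycles. Order 2·(2·5)² = 200.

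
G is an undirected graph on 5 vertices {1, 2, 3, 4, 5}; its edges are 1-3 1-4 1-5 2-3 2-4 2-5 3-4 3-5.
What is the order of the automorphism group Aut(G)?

8

Vertex 3 is the unique vertex of degree 4; the remaining 4 vertices each have degree 3 and induce a cycle, so G is the wheel on 5 vertices with hub 3. With the hub fixed, the remaining symmetry is that of the rim cycle C_4, giving the dihedral group D_4.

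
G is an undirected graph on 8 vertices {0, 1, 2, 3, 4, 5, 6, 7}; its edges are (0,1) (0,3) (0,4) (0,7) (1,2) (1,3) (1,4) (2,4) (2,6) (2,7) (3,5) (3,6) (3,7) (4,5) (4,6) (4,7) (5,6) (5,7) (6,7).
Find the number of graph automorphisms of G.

The degree sequence is [4, 4, 4, 5, 6, 4, 5, 6]. Checking the degree-preserving permutations of the vertex set shows that none except the identity preserves every edge, so Aut(G) is trivial.

1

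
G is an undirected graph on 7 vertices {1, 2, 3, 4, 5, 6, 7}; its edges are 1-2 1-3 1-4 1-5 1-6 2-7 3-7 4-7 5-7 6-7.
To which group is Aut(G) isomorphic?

The vertices split by degree into {1, 7} (degree 5) and {2, 3, 4, 5, 6} (degree 2); every edge runs between the two parts, so G is the complete bipartite graph K_{2,5}. The parts have unequal sizes, so no automorphism swaps them; each part is permuted independently, giving S_2 × S_5 of order 2!·5! = 240.

S_2 × S_5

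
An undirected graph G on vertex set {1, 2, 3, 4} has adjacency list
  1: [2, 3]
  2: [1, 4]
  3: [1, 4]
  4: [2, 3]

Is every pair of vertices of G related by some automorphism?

G is 2-regular and bipartite on 2^2 = 4 vertices with girth 4; it is the hypercube graph Q_2. Aut(Q_2) consists of the signed permutations of the 2 coordinate axes: 2! permutations times 2^2 sign flips, so |Aut| = 2^2·2! = 8. Under this action every vertex can be carried to every other, so G is vertex-transitive.

Yes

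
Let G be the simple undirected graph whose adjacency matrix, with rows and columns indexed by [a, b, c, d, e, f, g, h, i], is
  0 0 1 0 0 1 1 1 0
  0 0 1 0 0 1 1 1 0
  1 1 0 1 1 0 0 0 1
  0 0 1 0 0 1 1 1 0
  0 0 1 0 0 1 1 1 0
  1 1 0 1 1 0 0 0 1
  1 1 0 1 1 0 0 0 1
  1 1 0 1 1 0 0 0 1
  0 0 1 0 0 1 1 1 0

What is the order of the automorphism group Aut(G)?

2880

The vertices split by degree into {c, f, g, h} (degree 5) and {a, b, d, e, i} (degree 4); every edge runs between the two parts, so G is the complete bipartite graph K_{4,5}. Automorphisms preserve the bipartition setwise (since the parts differ in size) and act as S_5 × S_4 within it; |Aut| = 2880.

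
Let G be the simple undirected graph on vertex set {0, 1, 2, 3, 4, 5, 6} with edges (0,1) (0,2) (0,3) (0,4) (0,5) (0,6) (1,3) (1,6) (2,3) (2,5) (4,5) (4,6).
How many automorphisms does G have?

12

Vertex 0 is the unique vertex of degree 6; the remaining 6 vertices each have degree 3 and induce a cycle, so G is the wheel on 7 vertices with hub 0. Every automorphism fixes the hub and acts on the rim 6-cycle, so Aut(G) ≅ Aut(C_6) = D_6 of order 12.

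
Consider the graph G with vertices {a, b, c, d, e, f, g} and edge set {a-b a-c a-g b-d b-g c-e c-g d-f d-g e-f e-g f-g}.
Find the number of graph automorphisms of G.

Vertex g is the unique vertex of degree 6; the remaining 6 vertices each have degree 3 and induce a cycle, so G is the wheel on 7 vertices with hub g. With the hub fixed, the remaining symmetry is that of the rim cycle C_6, giving the dihedral group D_6.

12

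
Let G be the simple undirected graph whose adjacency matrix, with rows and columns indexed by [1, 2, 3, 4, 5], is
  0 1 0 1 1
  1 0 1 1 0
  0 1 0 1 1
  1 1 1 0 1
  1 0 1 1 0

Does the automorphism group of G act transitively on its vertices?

Vertex 4 is the only vertex of degree 4, so every automorphism fixes it; G is not vertex-transitive.

No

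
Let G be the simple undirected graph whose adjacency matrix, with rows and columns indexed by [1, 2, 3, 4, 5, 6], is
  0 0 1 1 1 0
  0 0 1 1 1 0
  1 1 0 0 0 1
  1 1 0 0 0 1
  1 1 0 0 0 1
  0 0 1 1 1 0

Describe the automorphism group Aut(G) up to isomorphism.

G is 3-regular and bipartite with parts {3, 4, 5} and {1, 2, 6} (each part is independent and every cross-pair is an edge), so G = K_{3,3}. Each part can be permuted independently (S_3 × S_3) and the two equal-size parts can also be swapped, giving (S_3 × S_3) ⋊ Z_2 of order 2·(3!)² = 72.

S_3 ≀ Z_2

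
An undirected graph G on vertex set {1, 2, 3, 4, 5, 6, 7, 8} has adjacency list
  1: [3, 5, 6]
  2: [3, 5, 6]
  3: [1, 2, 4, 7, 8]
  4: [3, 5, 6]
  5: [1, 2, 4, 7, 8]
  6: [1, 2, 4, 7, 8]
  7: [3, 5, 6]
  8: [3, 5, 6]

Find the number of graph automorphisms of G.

The vertices split by degree into {3, 5, 6} (degree 5) and {1, 2, 4, 7, 8} (degree 3); every edge runs between the two parts, so G is the complete bipartite graph K_{3,5}. The parts have unequal sizes, so no automorphism swaps them; each part is permuted independently, giving S_5 × S_3 of order 5!·3! = 720.

720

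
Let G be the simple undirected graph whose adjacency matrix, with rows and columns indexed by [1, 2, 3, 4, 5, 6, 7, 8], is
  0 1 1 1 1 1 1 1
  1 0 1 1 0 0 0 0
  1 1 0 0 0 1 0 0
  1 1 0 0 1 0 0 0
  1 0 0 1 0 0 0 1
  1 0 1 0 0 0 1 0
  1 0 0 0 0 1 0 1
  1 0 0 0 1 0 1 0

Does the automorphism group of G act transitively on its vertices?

No

Vertex 1 is the only vertex of degree 7, so every automorphism fixes it; G is not vertex-transitive.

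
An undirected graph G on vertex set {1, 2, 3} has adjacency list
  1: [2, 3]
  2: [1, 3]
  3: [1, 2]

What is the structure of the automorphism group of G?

S_3

All 3 vertices are pairwise adjacent: G = K_3. Any permutation of the 3 vertices preserves K_3, so Aut(K_3) = S_3 of order 3! = 6.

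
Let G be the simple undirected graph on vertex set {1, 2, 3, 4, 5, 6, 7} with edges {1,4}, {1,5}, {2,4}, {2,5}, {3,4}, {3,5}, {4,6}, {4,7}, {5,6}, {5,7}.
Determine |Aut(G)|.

240

The vertices split by degree into {4, 5} (degree 5) and {1, 2, 3, 6, 7} (degree 2); every edge runs between the two parts, so G is the complete bipartite graph K_{2,5}. The parts have unequal sizes, so no automorphism swaps them; each part is permuted independently, giving S_2 × S_5 of order 2!·5! = 240.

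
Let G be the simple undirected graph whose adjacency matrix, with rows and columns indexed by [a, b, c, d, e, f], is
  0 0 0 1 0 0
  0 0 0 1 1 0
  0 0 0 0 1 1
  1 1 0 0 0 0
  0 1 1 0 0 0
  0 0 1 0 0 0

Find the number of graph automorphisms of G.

2

The degree sequence is [1, 2, 2, 2, 2, 1]; the two degree-1 vertices a and f are the ends of a path, so G = P_6. The only nontrivial automorphism of a path is the end-to-end reflection, so Aut(G) ≅ Z_2.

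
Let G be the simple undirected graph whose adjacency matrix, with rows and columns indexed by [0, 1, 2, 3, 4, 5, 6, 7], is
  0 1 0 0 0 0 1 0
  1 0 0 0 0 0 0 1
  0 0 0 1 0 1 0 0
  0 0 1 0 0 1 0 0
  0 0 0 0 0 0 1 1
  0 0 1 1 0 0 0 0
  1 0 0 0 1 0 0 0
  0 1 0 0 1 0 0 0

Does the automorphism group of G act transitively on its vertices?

G has two connected components, {0, 1, 4, 6, 7} and {2, 3, 5}; each is 2-regular, so G = C_5 ⊔ C_3. The orbit of 0 under Aut(G) is {0, 1, 4, 6, 7}, which does not contain 2, so G is not vertex-transitive.

No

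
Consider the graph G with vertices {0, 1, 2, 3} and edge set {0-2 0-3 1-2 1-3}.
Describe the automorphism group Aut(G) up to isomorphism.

the dihedral group of order 8

G is 2-regular and connected on 4 vertices, i.e. the cycle C_4. C_4 has 4 rotations and 4 reflections, so Aut(C_4) ≅ D_4 of order 8.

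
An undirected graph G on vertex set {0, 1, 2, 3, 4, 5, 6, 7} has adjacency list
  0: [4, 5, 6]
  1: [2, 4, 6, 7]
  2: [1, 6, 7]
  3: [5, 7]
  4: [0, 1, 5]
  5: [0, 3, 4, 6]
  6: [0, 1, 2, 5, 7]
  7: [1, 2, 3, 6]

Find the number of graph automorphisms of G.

1

Degrees alone do not determine every vertex (e.g. 0 and 2 both have degree 3), but their neighbour-degree multisets differ: N(0) has degrees [3, 4, 5] while N(2) has degrees [4, 4, 5]. Repeating this refinement separates all vertices, so the only automorphism is the identity.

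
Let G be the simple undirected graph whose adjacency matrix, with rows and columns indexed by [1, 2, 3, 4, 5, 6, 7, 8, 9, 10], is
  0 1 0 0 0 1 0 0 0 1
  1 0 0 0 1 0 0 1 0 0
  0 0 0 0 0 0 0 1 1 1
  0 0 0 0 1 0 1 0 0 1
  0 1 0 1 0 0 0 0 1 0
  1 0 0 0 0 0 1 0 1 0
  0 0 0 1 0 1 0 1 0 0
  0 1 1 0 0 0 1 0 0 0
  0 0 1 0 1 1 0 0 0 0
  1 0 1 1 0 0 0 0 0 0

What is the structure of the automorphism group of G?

G is 3-regular on 10 vertices with no triangles and no 4-cycles (girth 5): this is the Petersen graph. It is a classical fact that the Petersen graph has automorphism group S_5 (order 120), arising from its description as the Kneser graph K(5,2).

S_5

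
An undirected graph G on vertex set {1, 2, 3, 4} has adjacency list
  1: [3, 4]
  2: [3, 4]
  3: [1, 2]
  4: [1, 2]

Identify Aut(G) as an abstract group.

D_4

G is 2-regular and bipartite on 2^2 = 4 vertices with girth 4; it is the hypercube graph Q_2. The symmetry group of the 2-cube is the hyperoctahedral group B_2 = Z_2 ≀ S_2, of order 2^2·2! = 8.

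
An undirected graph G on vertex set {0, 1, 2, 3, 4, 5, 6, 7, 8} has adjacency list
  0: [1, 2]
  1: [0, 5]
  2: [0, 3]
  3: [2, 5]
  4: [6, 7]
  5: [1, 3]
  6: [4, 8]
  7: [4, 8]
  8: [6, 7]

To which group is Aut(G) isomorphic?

D_4 × D_5

G has two connected components, {0, 1, 2, 3, 5} and {4, 6, 7, 8}; each is 2-regular, so G = C_5 ⊔ C_4. No automorphism exchanges components of different sizes, hence Aut(G) is the direct product D_4 × D_5, order 80.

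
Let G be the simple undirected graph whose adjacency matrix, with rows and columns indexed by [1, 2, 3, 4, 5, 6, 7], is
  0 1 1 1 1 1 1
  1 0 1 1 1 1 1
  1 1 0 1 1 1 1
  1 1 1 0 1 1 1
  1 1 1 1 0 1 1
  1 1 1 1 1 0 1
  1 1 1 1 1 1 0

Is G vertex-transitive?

All 7 vertices are pairwise adjacent: G = K_7. Every bijection on the vertex set is an automorphism of K_7; hence Aut(K_7) ≅ S_7, order 5040. Under this action every vertex can be carried to every other, so G is vertex-transitive.

Yes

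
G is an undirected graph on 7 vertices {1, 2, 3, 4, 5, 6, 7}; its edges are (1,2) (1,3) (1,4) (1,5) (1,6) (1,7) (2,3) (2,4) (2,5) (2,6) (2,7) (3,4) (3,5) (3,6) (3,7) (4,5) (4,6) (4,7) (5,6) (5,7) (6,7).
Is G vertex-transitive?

Yes

Every vertex has degree 6, so G is the complete graph K_7. Any permutation of the 7 vertices preserves K_7, so Aut(K_7) = S_7 of order 7! = 5040. This group acts transitively on the 7 vertices.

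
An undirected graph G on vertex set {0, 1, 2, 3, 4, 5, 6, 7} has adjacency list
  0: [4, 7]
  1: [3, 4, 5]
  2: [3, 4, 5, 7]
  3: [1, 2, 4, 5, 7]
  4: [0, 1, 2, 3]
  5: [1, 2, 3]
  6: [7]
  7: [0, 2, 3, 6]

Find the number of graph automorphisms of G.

1

The degree sequence is [2, 3, 4, 5, 4, 3, 1, 4]. Checking the degree-preserving permutations of the vertex set shows that none except the identity preserves every edge, so Aut(G) is trivial.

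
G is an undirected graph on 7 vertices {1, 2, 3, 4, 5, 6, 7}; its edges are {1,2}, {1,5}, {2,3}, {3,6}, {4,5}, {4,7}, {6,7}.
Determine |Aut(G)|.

Every vertex has degree 2 and the graph is connected, so G is the 7-cycle C_7. The automorphisms of the 7-cycle are exactly the symmetries of a regular 7-gon: the dihedral group D_7, |D_7| = 14.

14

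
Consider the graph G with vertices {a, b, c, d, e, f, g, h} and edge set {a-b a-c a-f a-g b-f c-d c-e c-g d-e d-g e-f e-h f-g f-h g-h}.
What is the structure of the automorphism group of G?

Degrees alone do not determine every vertex (e.g. a and c both have degree 4), but their neighbour-degree multisets differ: N(a) has degrees [2, 4, 5, 5] while N(c) has degrees [3, 4, 4, 5]. Repeating this refinement separates all vertices, so the only automorphism is the identity.

1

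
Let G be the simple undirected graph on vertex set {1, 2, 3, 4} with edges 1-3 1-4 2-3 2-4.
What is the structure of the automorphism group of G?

G is 2-regular and connected on 4 vertices, i.e. the cycle C_4. The automorphisms of the 4-cycle are exactly the symmetries of a regular 4-gon: the dihedral group D_4, |D_4| = 8.

the dihedral group of order 8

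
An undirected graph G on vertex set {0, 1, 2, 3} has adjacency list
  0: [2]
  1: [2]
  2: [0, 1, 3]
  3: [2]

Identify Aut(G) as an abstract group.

the symmetric group on 3 letters

Vertex 2 has degree 3 and every other vertex has degree 1, so G is the star K_{1,3} with centre 2. Any automorphism fixes the centre and permutes the 3 leaves freely, so Aut(G) ≅ S_3 of order 3! = 6.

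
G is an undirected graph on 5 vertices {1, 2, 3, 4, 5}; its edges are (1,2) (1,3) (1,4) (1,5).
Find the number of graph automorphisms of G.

24

Vertex 1 has degree 4 and every other vertex has degree 1, so G is the star K_{1,4} with centre 1. Any automorphism fixes the centre and permutes the 4 leaves freely, so Aut(G) ≅ S_4 of order 4! = 24.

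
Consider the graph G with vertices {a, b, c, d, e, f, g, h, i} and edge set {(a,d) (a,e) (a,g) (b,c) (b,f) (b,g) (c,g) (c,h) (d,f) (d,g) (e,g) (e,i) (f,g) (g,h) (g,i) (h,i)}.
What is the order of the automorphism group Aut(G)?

Vertex g is the unique vertex of degree 8; the remaining 8 vertices each have degree 3 and induce a cycle, so G is the wheel on 9 vertices with hub g. With the hub fixed, the remaining symmetry is that of the rim cycle C_8, giving the dihedral group D_8.

16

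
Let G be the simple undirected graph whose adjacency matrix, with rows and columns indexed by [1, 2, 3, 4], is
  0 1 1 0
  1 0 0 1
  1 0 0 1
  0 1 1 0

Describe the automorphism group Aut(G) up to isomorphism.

D_4

G is 2-regular and connected on 4 vertices, i.e. the cycle C_4. C_4 has 4 rotations and 4 reflections, so Aut(C_4) ≅ D_4 of order 8.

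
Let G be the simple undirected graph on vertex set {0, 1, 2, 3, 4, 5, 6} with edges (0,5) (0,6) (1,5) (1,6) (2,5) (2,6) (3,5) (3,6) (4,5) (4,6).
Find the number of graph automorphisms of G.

The vertices split by degree into {5, 6} (degree 5) and {0, 1, 2, 3, 4} (degree 2); every edge runs between the two parts, so G is the complete bipartite graph K_{2,5}. The parts have unequal sizes, so no automorphism swaps them; each part is permuted independently, giving S_2 × S_5 of order 2!·5! = 240.

240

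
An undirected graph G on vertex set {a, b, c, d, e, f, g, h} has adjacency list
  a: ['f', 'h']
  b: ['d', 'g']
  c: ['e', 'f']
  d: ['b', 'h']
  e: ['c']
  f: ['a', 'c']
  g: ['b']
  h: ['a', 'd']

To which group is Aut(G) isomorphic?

The degree sequence is [2, 2, 2, 2, 1, 2, 1, 2]; the two degree-1 vertices e and g are the ends of a path, so G = P_8. A path has exactly one nontrivial symmetry — reversal — giving Aut(G) of order 2.

Z_2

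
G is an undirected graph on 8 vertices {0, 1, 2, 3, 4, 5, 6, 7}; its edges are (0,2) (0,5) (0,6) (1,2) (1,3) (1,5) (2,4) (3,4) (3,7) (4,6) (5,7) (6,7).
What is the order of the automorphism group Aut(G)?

G is 3-regular and bipartite on 2^3 = 8 vertices with girth 4; it is the hypercube graph Q_3. The symmetry group of the 3-cube is the hyperoctahedral group B_3 = Z_2 ≀ S_3, of order 2^3·3! = 48.

48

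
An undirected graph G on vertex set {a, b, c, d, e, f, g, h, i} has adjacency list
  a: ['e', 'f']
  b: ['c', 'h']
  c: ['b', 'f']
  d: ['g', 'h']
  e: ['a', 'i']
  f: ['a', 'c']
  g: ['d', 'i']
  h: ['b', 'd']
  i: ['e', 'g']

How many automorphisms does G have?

18

Every vertex has degree 2 and the graph is connected, so G is the 9-cycle C_9. The automorphisms of the 9-cycle are exactly the symmetries of a regular 9-gon: the dihedral group D_9, |D_9| = 18.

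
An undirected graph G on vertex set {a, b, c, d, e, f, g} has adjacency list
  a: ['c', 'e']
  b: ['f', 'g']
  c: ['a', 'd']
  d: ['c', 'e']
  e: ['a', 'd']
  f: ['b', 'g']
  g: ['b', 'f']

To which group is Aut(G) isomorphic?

G has two connected components, {a, c, d, e} and {b, f, g}; each is 2-regular, so G = C_4 ⊔ C_3. No automorphism exchanges components of different sizes, hence Aut(G) is the direct product D_4 × D_3, order 48.

D_4 × D_3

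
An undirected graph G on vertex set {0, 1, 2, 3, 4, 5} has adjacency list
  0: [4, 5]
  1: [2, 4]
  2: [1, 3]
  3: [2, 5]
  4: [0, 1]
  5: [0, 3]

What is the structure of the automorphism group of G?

D_6

Every vertex has degree 2 and the graph is connected, so G is the 6-cycle C_6. C_6 has 6 rotations and 6 reflections, so Aut(C_6) ≅ D_6 of order 12.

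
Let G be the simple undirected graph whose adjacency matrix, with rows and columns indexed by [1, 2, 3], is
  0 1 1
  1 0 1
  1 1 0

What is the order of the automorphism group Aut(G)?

6

All 3 vertices are pairwise adjacent: G = K_3. Every bijection on the vertex set is an automorphism of K_3; hence Aut(K_3) ≅ S_3, order 6.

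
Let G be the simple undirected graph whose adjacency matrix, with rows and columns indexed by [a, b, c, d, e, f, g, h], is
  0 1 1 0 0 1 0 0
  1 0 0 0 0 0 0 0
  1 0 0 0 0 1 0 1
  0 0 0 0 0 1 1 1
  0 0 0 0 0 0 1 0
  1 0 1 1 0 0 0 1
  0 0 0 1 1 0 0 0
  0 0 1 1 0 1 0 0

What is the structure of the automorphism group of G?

1

The degree sequence is [3, 1, 3, 3, 1, 4, 2, 3]. Checking the degree-preserving permutations of the vertex set shows that none except the identity preserves every edge, so Aut(G) is trivial.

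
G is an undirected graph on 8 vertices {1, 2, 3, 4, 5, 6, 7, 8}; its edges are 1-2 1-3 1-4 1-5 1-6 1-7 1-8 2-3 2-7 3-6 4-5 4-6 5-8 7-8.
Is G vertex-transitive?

No

Vertex 1 is the only vertex of degree 7, so every automorphism fixes it; G is not vertex-transitive.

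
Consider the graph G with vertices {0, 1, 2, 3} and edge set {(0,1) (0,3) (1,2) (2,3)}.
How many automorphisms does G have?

G is 2-regular and bipartite on 2^2 = 4 vertices with girth 4; it is the hypercube graph Q_2. The symmetry group of the 2-cube is the hyperoctahedral group B_2 = Z_2 ≀ S_2, of order 2^2·2! = 8.

8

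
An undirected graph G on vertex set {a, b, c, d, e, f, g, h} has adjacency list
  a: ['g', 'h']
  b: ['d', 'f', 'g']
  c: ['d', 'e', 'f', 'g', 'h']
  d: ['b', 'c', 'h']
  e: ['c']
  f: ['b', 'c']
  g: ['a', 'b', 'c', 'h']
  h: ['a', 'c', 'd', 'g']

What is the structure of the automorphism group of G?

1

The degree sequence is [2, 3, 5, 3, 1, 2, 4, 4]. Checking the degree-preserving permutations of the vertex set shows that none except the identity preserves every edge, so Aut(G) is trivial.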